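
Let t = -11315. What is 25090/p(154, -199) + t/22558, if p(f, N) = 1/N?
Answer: -112630075095/22558 ≈ -4.9929e+6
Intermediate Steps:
25090/p(154, -199) + t/22558 = 25090/(1/(-199)) - 11315/22558 = 25090/(-1/199) - 11315*1/22558 = 25090*(-199) - 11315/22558 = -4992910 - 11315/22558 = -112630075095/22558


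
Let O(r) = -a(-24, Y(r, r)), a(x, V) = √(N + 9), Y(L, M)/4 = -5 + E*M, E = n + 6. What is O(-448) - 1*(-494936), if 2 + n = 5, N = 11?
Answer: 494936 - 2*√5 ≈ 4.9493e+5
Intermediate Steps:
n = 3 (n = -2 + 5 = 3)
E = 9 (E = 3 + 6 = 9)
Y(L, M) = -20 + 36*M (Y(L, M) = 4*(-5 + 9*M) = -20 + 36*M)
a(x, V) = 2*√5 (a(x, V) = √(11 + 9) = √20 = 2*√5)
O(r) = -2*√5
O(-448) - 1*(-494936) = -2*√5 - 1*(-494936) = -2*√5 + 494936 = 494936 - 2*√5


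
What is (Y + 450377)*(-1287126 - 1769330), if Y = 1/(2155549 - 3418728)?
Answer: -1738838505967419792/1263179 ≈ -1.3766e+12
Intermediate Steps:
Y = -1/1263179 (Y = 1/(-1263179) = -1/1263179 ≈ -7.9165e-7)
(Y + 450377)*(-1287126 - 1769330) = (-1/1263179 + 450377)*(-1287126 - 1769330) = (568906768482/1263179)*(-3056456) = -1738838505967419792/1263179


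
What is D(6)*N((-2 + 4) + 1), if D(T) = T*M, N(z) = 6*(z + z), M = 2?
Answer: 432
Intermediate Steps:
N(z) = 12*z (N(z) = 6*(2*z) = 12*z)
D(T) = 2*T (D(T) = T*2 = 2*T)
D(6)*N((-2 + 4) + 1) = (2*6)*(12*((-2 + 4) + 1)) = 12*(12*(2 + 1)) = 12*(12*3) = 12*36 = 432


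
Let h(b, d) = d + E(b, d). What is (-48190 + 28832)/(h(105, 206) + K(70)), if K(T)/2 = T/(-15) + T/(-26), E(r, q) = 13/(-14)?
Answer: -10569468/103933 ≈ -101.70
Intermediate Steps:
E(r, q) = -13/14 (E(r, q) = 13*(-1/14) = -13/14)
K(T) = -41*T/195 (K(T) = 2*(T/(-15) + T/(-26)) = 2*(T*(-1/15) + T*(-1/26)) = 2*(-T/15 - T/26) = 2*(-41*T/390) = -41*T/195)
h(b, d) = -13/14 + d (h(b, d) = d - 13/14 = -13/14 + d)
(-48190 + 28832)/(h(105, 206) + K(70)) = (-48190 + 28832)/((-13/14 + 206) - 41/195*70) = -19358/(2871/14 - 574/39) = -19358/103933/546 = -19358*546/103933 = -10569468/103933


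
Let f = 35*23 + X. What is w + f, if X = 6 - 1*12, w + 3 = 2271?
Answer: 3067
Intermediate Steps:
w = 2268 (w = -3 + 2271 = 2268)
X = -6 (X = 6 - 12 = -6)
f = 799 (f = 35*23 - 6 = 805 - 6 = 799)
w + f = 2268 + 799 = 3067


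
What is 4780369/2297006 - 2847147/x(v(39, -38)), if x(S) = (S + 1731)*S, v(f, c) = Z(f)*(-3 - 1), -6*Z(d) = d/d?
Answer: -14702388910757/5966473085 ≈ -2464.2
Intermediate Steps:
Z(d) = -⅙ (Z(d) = -d/(6*d) = -⅙*1 = -⅙)
v(f, c) = ⅔ (v(f, c) = -(-3 - 1)/6 = -⅙*(-4) = ⅔)
x(S) = S*(1731 + S) (x(S) = (1731 + S)*S = S*(1731 + S))
4780369/2297006 - 2847147/x(v(39, -38)) = 4780369/2297006 - 2847147*3/(2*(1731 + ⅔)) = 4780369*(1/2297006) - 2847147/((⅔)*(5195/3)) = 4780369/2297006 - 2847147/10390/9 = 4780369/2297006 - 2847147*9/10390 = 4780369/2297006 - 25624323/10390 = -14702388910757/5966473085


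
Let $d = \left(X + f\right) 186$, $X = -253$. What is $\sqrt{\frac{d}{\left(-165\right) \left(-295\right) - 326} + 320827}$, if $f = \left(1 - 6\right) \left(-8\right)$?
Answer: $\frac{\sqrt{749971557366745}}{48349} \approx 566.42$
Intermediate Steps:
$f = 40$ ($f = \left(-5\right) \left(-8\right) = 40$)
$d = -39618$ ($d = \left(-253 + 40\right) 186 = \left(-213\right) 186 = -39618$)
$\sqrt{\frac{d}{\left(-165\right) \left(-295\right) - 326} + 320827} = \sqrt{- \frac{39618}{\left(-165\right) \left(-295\right) - 326} + 320827} = \sqrt{- \frac{39618}{48675 - 326} + 320827} = \sqrt{- \frac{39618}{48349} + 320827} = \sqrt{\frac{15511625005}{48349}} = \frac{\sqrt{749971557366745}}{48349}$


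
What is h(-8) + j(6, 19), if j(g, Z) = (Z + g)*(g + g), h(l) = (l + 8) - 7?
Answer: 293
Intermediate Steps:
h(l) = 1 + l (h(l) = (8 + l) - 7 = 1 + l)
j(g, Z) = 2*g*(Z + g) (j(g, Z) = (Z + g)*(2*g) = 2*g*(Z + g))
h(-8) + j(6, 19) = (1 - 8) + 2*6*(19 + 6) = -7 + 2*6*25 = -7 + 300 = 293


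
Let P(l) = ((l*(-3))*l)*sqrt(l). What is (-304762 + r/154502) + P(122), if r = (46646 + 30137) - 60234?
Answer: -702780925/2306 - 44652*sqrt(122) ≈ -7.9796e+5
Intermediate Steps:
P(l) = -3*l**(5/2) (P(l) = ((-3*l)*l)*sqrt(l) = (-3*l**2)*sqrt(l) = -3*l**(5/2))
r = 16549 (r = 76783 - 60234 = 16549)
(-304762 + r/154502) + P(122) = (-304762 + 16549/154502) - 44652*sqrt(122) = (-304762 + 16549*(1/154502)) - 44652*sqrt(122) = (-304762 + 247/2306) - 44652*sqrt(122) = -702780925/2306 - 44652*sqrt(122)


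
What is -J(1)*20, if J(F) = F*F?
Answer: -20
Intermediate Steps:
J(F) = F²
-J(1)*20 = -1*1²*20 = -1*1*20 = -1*20 = -20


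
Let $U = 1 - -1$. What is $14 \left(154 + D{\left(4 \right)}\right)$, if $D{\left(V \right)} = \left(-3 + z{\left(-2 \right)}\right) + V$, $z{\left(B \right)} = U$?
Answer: $2198$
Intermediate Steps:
$U = 2$ ($U = 1 + 1 = 2$)
$z{\left(B \right)} = 2$
$D{\left(V \right)} = -1 + V$ ($D{\left(V \right)} = \left(-3 + 2\right) + V = -1 + V$)
$14 \left(154 + D{\left(4 \right)}\right) = 14 \left(154 + \left(-1 + 4\right)\right) = 14 \left(154 + 3\right) = 14 \cdot 157 = 2198$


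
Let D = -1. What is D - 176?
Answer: -177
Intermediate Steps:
D - 176 = -1 - 176 = -177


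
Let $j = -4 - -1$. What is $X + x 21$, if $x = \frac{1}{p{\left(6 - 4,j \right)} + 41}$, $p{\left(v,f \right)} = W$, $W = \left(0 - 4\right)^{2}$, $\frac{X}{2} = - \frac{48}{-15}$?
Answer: $\frac{643}{95} \approx 6.7684$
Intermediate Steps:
$X = \frac{32}{5}$ ($X = 2 \left(- \frac{48}{-15}\right) = 2 \left(\left(-48\right) \left(- \frac{1}{15}\right)\right) = 2 \cdot \frac{16}{5} = \frac{32}{5} \approx 6.4$)
$W = 16$ ($W = \left(-4\right)^{2} = 16$)
$j = -3$ ($j = -4 + 1 = -3$)
$p{\left(v,f \right)} = 16$
$x = \frac{1}{57}$ ($x = \frac{1}{16 + 41} = \frac{1}{57} \approx 0.017544$)
$X + x 21 = \frac{32}{5} + \frac{1}{57} \cdot 21 = \frac{32}{5} + \frac{7}{19} = \frac{643}{95}$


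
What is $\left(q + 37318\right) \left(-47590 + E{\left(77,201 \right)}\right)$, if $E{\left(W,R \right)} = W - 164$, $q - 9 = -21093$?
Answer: $-773988418$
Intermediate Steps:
$q = -21084$ ($q = 9 - 21093 = -21084$)
$E{\left(W,R \right)} = -164 + W$
$\left(q + 37318\right) \left(-47590 + E{\left(77,201 \right)}\right) = \left(-21084 + 37318\right) \left(-47590 + \left(-164 + 77\right)\right) = 16234 \left(-47590 - 87\right) = 16234 \left(-47677\right) = -773988418$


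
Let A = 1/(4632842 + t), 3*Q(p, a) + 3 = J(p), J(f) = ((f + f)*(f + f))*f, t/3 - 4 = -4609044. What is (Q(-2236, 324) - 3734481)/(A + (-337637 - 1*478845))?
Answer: 411246120735862660/22520887469991 ≈ 18261.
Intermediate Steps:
t = -13827120 (t = 12 + 3*(-4609044) = 12 - 13827132 = -13827120)
J(f) = 4*f³ (J(f) = ((2*f)*(2*f))*f = (4*f²)*f = 4*f³)
Q(p, a) = -1 + 4*p³/3 (Q(p, a) = -1 + (4*p³)/3 = -1 + 4*p³/3)
A = -1/9194278 (A = 1/(4632842 - 13827120) = 1/(-9194278) = -1/9194278 ≈ -1.0876e-7)
(Q(-2236, 324) - 3734481)/(A + (-337637 - 1*478845)) = ((-1 + (4/3)*(-2236)³) - 3734481)/(-1/9194278 + (-337637 - 1*478845)) = ((-1 + (4/3)*(-11179320256)) - 3734481)/(-1/9194278 + (-337637 - 478845)) = ((-1 - 44717281024/3) - 3734481)/(-1/9194278 - 816482) = (-44717281027/3 - 3734481)/(-7506962489997/9194278) = -44728484470/3*(-9194278/7506962489997) = 411246120735862660/22520887469991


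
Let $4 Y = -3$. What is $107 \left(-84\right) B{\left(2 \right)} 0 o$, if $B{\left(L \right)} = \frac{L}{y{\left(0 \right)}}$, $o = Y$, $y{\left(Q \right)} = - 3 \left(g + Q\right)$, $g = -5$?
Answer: $0$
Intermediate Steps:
$Y = - \frac{3}{4}$ ($Y = \frac{1}{4} \left(-3\right) = - \frac{3}{4} \approx -0.75$)
$y{\left(Q \right)} = 15 - 3 Q$ ($y{\left(Q \right)} = - 3 \left(-5 + Q\right) = 15 - 3 Q$)
$o = - \frac{3}{4} \approx -0.75$
$B{\left(L \right)} = \frac{L}{15}$ ($B{\left(L \right)} = \frac{L}{15 - 0} = \frac{L}{15 + 0} = \frac{L}{15}$)
$107 \left(-84\right) B{\left(2 \right)} 0 o = 107 \left(-84\right) \frac{1}{15} \cdot 2 \cdot 0 \left(- \frac{3}{4}\right) = - 8988 \cdot \frac{2}{15} \cdot 0 \left(- \frac{3}{4}\right) = - 8988 \cdot 0 \left(- \frac{3}{4}\right) = \left(-8988\right) 0 = 0$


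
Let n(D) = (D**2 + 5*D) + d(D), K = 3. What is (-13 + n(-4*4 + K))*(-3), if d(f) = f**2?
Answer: -780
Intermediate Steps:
n(D) = 2*D**2 + 5*D (n(D) = (D**2 + 5*D) + D**2 = 2*D**2 + 5*D)
(-13 + n(-4*4 + K))*(-3) = (-13 + (-4*4 + 3)*(5 + 2*(-4*4 + 3)))*(-3) = (-13 + (-16 + 3)*(5 + 2*(-16 + 3)))*(-3) = (-13 - 13*(5 + 2*(-13)))*(-3) = (-13 - 13*(5 - 26))*(-3) = (-13 - 13*(-21))*(-3) = (-13 + 273)*(-3) = 260*(-3) = -780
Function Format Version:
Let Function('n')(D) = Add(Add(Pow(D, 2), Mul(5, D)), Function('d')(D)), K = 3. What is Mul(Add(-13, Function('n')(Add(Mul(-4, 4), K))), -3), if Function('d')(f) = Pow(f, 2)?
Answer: -780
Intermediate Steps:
Function('n')(D) = Add(Mul(2, Pow(D, 2)), Mul(5, D)) (Function('n')(D) = Add(Add(Pow(D, 2), Mul(5, D)), Pow(D, 2)) = Add(Mul(2, Pow(D, 2)), Mul(5, D)))
Mul(Add(-13, Function('n')(Add(Mul(-4, 4), K))), -3) = Mul(Add(-13, Mul(Add(Mul(-4, 4), 3), Add(5, Mul(2, Add(Mul(-4, 4), 3))))), -3) = Mul(Add(-13, Mul(Add(-16, 3), Add(5, Mul(2, Add(-16, 3))))), -3) = Mul(Add(-13, Mul(-13, Add(5, Mul(2, -13)))), -3) = Mul(Add(-13, Mul(-13, Add(5, -26))), -3) = Mul(Add(-13, Mul(-13, -21)), -3) = Mul(Add(-13, 273), -3) = Mul(260, -3) = -780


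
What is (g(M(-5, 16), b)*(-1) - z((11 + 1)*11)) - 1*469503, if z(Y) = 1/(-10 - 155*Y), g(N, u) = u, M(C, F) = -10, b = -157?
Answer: -9607512619/20470 ≈ -4.6935e+5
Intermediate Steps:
(g(M(-5, 16), b)*(-1) - z((11 + 1)*11)) - 1*469503 = (-157*(-1) - (-1)/(10 + 155*((11 + 1)*11))) - 1*469503 = (157 - (-1)/(10 + 155*(12*11))) - 469503 = (157 - (-1)/(10 + 155*132)) - 469503 = (157 - (-1)/(10 + 20460)) - 469503 = (157 - (-1)/20470) - 469503 = (157 - 1*(-1/20470)) - 469503 = (157 + 1/20470) - 469503 = 3213791/20470 - 469503 = -9607512619/20470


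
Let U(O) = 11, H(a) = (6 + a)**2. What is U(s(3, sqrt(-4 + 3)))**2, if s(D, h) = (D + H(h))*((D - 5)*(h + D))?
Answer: 121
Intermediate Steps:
s(D, h) = (-5 + D)*(D + h)*(D + (6 + h)**2) (s(D, h) = (D + (6 + h)**2)*((D - 5)*(h + D)) = (D + (6 + h)**2)*((-5 + D)*(D + h)) = (-5 + D)*(D + h)*(D + (6 + h)**2))
U(s(3, sqrt(-4 + 3)))**2 = 11**2 = 121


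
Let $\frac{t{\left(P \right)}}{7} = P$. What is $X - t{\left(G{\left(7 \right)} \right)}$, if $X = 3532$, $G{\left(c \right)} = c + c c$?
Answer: $3140$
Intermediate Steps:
$G{\left(c \right)} = c + c^{2}$
$t{\left(P \right)} = 7 P$
$X - t{\left(G{\left(7 \right)} \right)} = 3532 - 7 \cdot 7 \left(1 + 7\right) = 3532 - 7 \cdot 7 \cdot 8 = 3532 - 7 \cdot 56 = 3532 - 392 = 3140$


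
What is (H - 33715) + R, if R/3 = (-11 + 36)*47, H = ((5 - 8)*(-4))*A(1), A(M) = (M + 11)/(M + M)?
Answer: -30118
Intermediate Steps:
A(M) = (11 + M)/(2*M) (A(M) = (11 + M)/((2*M)) = (11 + M)*(1/(2*M)) = (11 + M)/(2*M))
H = 72 (H = ((5 - 8)*(-4))*((½)*(11 + 1)/1) = (-3*(-4))*((½)*1*12) = 12*6 = 72)
R = 3525 (R = 3*((-11 + 36)*47) = 3*(25*47) = 3*1175 = 3525)
(H - 33715) + R = (72 - 33715) + 3525 = -33643 + 3525 = -30118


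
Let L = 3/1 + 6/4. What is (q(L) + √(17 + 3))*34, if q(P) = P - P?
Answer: 68*√5 ≈ 152.05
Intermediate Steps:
L = 9/2 (L = 3*1 + 6*(¼) = 3 + 3/2 = 9/2 ≈ 4.5000)
q(P) = 0
(q(L) + √(17 + 3))*34 = (0 + √(17 + 3))*34 = (0 + √20)*34 = (0 + 2*√5)*34 = (2*√5)*34 = 68*√5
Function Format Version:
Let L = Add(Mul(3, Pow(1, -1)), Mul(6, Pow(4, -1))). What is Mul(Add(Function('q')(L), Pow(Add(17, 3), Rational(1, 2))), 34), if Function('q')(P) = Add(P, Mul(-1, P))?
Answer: Mul(68, Pow(5, Rational(1, 2))) ≈ 152.05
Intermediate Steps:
L = Rational(9, 2) (L = Add(Mul(3, 1), Mul(6, Rational(1, 4))) = Add(3, Rational(3, 2)) = Rational(9, 2) ≈ 4.5000)
Function('q')(P) = 0
Mul(Add(Function('q')(L), Pow(Add(17, 3), Rational(1, 2))), 34) = Mul(Add(0, Pow(Add(17, 3), Rational(1, 2))), 34) = Mul(Add(0, Pow(20, Rational(1, 2))), 34) = Mul(Add(0, Mul(2, Pow(5, Rational(1, 2)))), 34) = Mul(Mul(2, Pow(5, Rational(1, 2))), 34) = Mul(68, Pow(5, Rational(1, 2)))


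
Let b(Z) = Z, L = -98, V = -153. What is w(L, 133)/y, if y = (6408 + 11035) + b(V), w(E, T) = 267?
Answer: 267/17290 ≈ 0.015442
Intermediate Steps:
y = 17290 (y = (6408 + 11035) - 153 = 17443 - 153 = 17290)
w(L, 133)/y = 267/17290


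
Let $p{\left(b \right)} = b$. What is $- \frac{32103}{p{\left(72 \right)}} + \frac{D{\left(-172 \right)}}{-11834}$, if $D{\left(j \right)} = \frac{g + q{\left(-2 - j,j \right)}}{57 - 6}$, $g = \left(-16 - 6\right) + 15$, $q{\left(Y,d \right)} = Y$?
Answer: $- \frac{1076403541}{2414136} \approx -445.88$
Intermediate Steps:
$g = -7$ ($g = -22 + 15 = -7$)
$D{\left(j \right)} = - \frac{3}{17} - \frac{j}{51}$ ($D{\left(j \right)} = \frac{-7 - \left(2 + j\right)}{57 - 6} = \frac{-9 - j}{51} = \left(-9 - j\right) \frac{1}{51} = - \frac{3}{17} - \frac{j}{51}$)
$- \frac{32103}{p{\left(72 \right)}} + \frac{D{\left(-172 \right)}}{-11834} = - \frac{32103}{72} + \frac{- \frac{3}{17} - - \frac{172}{51}}{-11834} = \left(-32103\right) \frac{1}{72} + \left(- \frac{3}{17} + \frac{172}{51}\right) \left(- \frac{1}{11834}\right) = - \frac{3567}{8} + \frac{163}{51} \left(- \frac{1}{11834}\right) = - \frac{3567}{8} - \frac{163}{603534} = - \frac{1076403541}{2414136}$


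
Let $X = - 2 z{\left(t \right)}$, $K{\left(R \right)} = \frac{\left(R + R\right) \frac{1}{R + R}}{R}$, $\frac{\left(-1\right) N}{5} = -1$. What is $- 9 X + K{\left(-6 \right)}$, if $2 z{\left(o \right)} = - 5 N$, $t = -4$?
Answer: $- \frac{1351}{6} \approx -225.17$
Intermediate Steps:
$N = 5$ ($N = \left(-5\right) \left(-1\right) = 5$)
$z{\left(o \right)} = - \frac{25}{2}$ ($z{\left(o \right)} = \frac{\left(-5\right) 5}{2} = \frac{1}{2} \left(-25\right) = - \frac{25}{2}$)
$K{\left(R \right)} = \frac{1}{R}$ ($K{\left(R \right)} = \frac{2 R \frac{1}{2 R}}{R} = 1 \frac{1}{R} = \frac{1}{R}$)
$X = 25$ ($X = \left(-2\right) \left(- \frac{25}{2}\right) = 25$)
$- 9 X + K{\left(-6 \right)} = \left(-9\right) 25 + \frac{1}{-6} = -225 - \frac{1}{6} = - \frac{1351}{6}$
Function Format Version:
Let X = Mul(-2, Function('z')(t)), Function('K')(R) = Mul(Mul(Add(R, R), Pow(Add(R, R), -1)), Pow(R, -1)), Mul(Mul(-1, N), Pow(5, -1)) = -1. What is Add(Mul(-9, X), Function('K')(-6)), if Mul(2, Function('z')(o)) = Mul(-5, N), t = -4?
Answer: Rational(-1351, 6) ≈ -225.17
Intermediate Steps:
N = 5 (N = Mul(-5, -1) = 5)
Function('z')(o) = Rational(-25, 2) (Function('z')(o) = Mul(Rational(1, 2), Mul(-5, 5)) = Mul(Rational(1, 2), -25) = Rational(-25, 2))
Function('K')(R) = Pow(R, -1) (Function('K')(R) = Mul(Mul(Mul(2, R), Pow(Mul(2, R), -1)), Pow(R, -1)) = Mul(Mul(Mul(2, R), Mul(Rational(1, 2), Pow(R, -1))), Pow(R, -1)) = Mul(1, Pow(R, -1)) = Pow(R, -1))
X = 25 (X = Mul(-2, Rational(-25, 2)) = 25)
Add(Mul(-9, X), Function('K')(-6)) = Add(Mul(-9, 25), Pow(-6, -1)) = Add(-225, Rational(-1, 6)) = Rational(-1351, 6)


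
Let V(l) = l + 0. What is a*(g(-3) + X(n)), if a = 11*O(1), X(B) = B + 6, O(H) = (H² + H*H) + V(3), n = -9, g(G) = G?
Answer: -330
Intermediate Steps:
V(l) = l
O(H) = 3 + 2*H² (O(H) = (H² + H*H) + 3 = (H² + H²) + 3 = 2*H² + 3 = 3 + 2*H²)
X(B) = 6 + B
a = 55 (a = 11*(3 + 2*1²) = 11*(3 + 2*1) = 11*(3 + 2) = 11*5 = 55)
a*(g(-3) + X(n)) = 55*(-3 + (6 - 9)) = 55*(-3 - 3) = 55*(-6) = -330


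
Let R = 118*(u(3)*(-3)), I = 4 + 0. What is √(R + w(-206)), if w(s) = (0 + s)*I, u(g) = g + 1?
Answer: 8*I*√35 ≈ 47.329*I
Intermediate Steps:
u(g) = 1 + g
I = 4
w(s) = 4*s (w(s) = (0 + s)*4 = s*4 = 4*s)
R = -1416 (R = 118*((1 + 3)*(-3)) = 118*(4*(-3)) = 118*(-12) = -1416)
√(R + w(-206)) = √(-1416 + 4*(-206)) = √(-1416 - 824) = √(-2240) = 8*I*√35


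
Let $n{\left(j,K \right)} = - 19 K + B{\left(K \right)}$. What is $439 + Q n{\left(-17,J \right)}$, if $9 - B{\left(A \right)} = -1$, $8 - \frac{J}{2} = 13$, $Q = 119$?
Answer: $24239$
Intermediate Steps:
$J = -10$ ($J = 16 - 26 = -10$)
$B{\left(A \right)} = 10$ ($B{\left(A \right)} = 9 - -1 = 9 + 1 = 10$)
$n{\left(j,K \right)} = 10 - 19 K$ ($n{\left(j,K \right)} = - 19 K + 10 = 10 - 19 K$)
$439 + Q n{\left(-17,J \right)} = 439 + 119 \left(10 - -190\right) = 439 + 119 \left(10 + 190\right) = 439 + 119 \cdot 200 = 439 + 23800 = 24239$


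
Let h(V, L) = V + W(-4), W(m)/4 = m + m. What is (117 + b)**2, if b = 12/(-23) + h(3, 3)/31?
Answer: 6786793924/508369 ≈ 13350.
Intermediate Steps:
W(m) = 8*m (W(m) = 4*(m + m) = 4*(2*m) = 8*m)
h(V, L) = -32 + V (h(V, L) = V + 8*(-4) = V - 32 = -32 + V)
b = -1039/713 (b = 12/(-23) + (-32 + 3)/31 = 12*(-1/23) - 29*1/31 = -12/23 - 29/31 = -1039/713 ≈ -1.4572)
(117 + b)**2 = (117 - 1039/713)**2 = (82382/713)**2 = 6786793924/508369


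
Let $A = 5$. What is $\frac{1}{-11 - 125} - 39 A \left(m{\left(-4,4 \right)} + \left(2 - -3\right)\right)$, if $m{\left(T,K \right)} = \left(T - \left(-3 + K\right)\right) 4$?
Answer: $\frac{397799}{136} \approx 2925.0$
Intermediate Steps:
$m{\left(T,K \right)} = 12 - 4 K + 4 T$ ($m{\left(T,K \right)} = \left(3 + T - K\right) 4 = 12 - 4 K + 4 T$)
$\frac{1}{-11 - 125} - 39 A \left(m{\left(-4,4 \right)} + \left(2 - -3\right)\right) = \frac{1}{-11 - 125} - 39 \cdot 5 \left(\left(12 - 16 + 4 \left(-4\right)\right) + \left(2 - -3\right)\right) = \frac{1}{-136} - 39 \cdot 5 \left(\left(12 - 16 - 16\right) + \left(2 + 3\right)\right) = - \frac{1}{136} - 39 \cdot 5 \left(-20 + 5\right) = - \frac{1}{136} - 39 \cdot 5 \left(-15\right) = - \frac{1}{136} - -2925 = - \frac{1}{136} + 2925 = \frac{397799}{136}$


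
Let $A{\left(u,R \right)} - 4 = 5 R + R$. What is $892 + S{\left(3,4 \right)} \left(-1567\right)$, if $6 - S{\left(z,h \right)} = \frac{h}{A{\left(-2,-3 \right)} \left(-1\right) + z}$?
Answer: $- \frac{138402}{17} \approx -8141.3$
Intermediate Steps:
$A{\left(u,R \right)} = 4 + 6 R$ ($A{\left(u,R \right)} = 4 + \left(5 R + R\right) = 4 + 6 R$)
$S{\left(z,h \right)} = 6 - \frac{h}{14 + z}$ ($S{\left(z,h \right)} = 6 - \frac{h}{\left(4 + 6 \left(-3\right)\right) \left(-1\right) + z} = 6 - \frac{h}{\left(4 - 18\right) \left(-1\right) + z} = 6 - \frac{h}{\left(-14\right) \left(-1\right) + z} = 6 - \frac{h}{14 + z}$)
$892 + S{\left(3,4 \right)} \left(-1567\right) = 892 + \frac{84 - 4 + 6 \cdot 3}{14 + 3} \left(-1567\right) = 892 + \frac{84 - 4 + 18}{17} \left(-1567\right) = 892 + \frac{1}{17} \cdot 98 \left(-1567\right) = 892 + \frac{98}{17} \left(-1567\right) = 892 - \frac{153566}{17} = - \frac{138402}{17}$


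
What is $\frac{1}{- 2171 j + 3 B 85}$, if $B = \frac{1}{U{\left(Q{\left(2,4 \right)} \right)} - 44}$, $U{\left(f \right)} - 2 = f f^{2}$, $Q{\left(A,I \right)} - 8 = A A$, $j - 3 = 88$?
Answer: $- \frac{562}{111029197} \approx -5.0617 \cdot 10^{-6}$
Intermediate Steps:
$j = 91$ ($j = 3 + 88 = 91$)
$Q{\left(A,I \right)} = 8 + A^{2}$ ($Q{\left(A,I \right)} = 8 + A A = 8 + A^{2}$)
$U{\left(f \right)} = 2 + f^{3}$ ($U{\left(f \right)} = 2 + f f^{2} = 2 + f^{3}$)
$B = \frac{1}{1686}$ ($B = \frac{1}{\left(2 + \left(8 + 2^{2}\right)^{3}\right) - 44} = \frac{1}{\left(2 + \left(8 + 4\right)^{3}\right) - 44} = \frac{1}{\left(2 + 12^{3}\right) - 44} = \frac{1}{\left(2 + 1728\right) - 44} = \frac{1}{1730 - 44} = \frac{1}{1686} \approx 0.00059312$)
$\frac{1}{- 2171 j + 3 B 85} = \frac{1}{\left(-2171\right) 91 + 3 \cdot \frac{1}{1686} \cdot 85} = \frac{1}{-197561 + \frac{1}{562} \cdot 85} = \frac{1}{-197561 + \frac{85}{562}} = \frac{1}{- \frac{111029197}{562}} = - \frac{562}{111029197}$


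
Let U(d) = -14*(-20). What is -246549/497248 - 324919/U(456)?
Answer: -2886327797/2486240 ≈ -1160.9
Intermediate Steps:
U(d) = 280
-246549/497248 - 324919/U(456) = -246549/497248 - 324919/280 = -246549*1/497248 - 324919*1/280 = -246549/497248 - 46417/40 = -2886327797/2486240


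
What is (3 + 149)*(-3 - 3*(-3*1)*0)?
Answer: -456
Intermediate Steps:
(3 + 149)*(-3 - 3*(-3*1)*0) = 152*(-3 - (-9)*0) = 152*(-3 - 3*0) = 152*(-3 + 0) = 152*(-3) = -456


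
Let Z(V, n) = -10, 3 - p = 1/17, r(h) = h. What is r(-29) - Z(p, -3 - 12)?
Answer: -19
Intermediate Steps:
p = 50/17 (p = 3 - 1/17 = 50/17 ≈ 2.9412)
r(-29) - Z(p, -3 - 12) = -29 - 1*(-10) = -29 + 10 = -19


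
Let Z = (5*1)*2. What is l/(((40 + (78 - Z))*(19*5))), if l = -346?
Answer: -173/5130 ≈ -0.033723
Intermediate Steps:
Z = 10 (Z = 5*2 = 10)
l/(((40 + (78 - Z))*(19*5))) = -346*1/(95*(40 + (78 - 1*10))) = -346*1/(95*(40 + (78 - 10))) = -346*1/(95*(40 + 68)) = -346/(108*95) = -346/10260 = -346*1/10260 = -173/5130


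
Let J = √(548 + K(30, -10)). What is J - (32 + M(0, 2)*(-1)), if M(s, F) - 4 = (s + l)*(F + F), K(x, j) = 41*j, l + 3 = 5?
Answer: -20 + √138 ≈ -8.2527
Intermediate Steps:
l = 2 (l = -3 + 5 = 2)
J = √138 (J = √(548 + 41*(-10)) = √(548 - 410) = √138 ≈ 11.747)
M(s, F) = 4 + 2*F*(2 + s) (M(s, F) = 4 + (s + 2)*(F + F) = 4 + (2 + s)*(2*F) = 4 + 2*F*(2 + s))
J - (32 + M(0, 2)*(-1)) = √138 - (32 + (4 + 4*2 + 2*2*0)*(-1)) = √138 - (32 + (4 + 8 + 0)*(-1)) = √138 - (32 + 12*(-1)) = √138 - (32 - 12) = √138 - 1*20 = √138 - 20 = -20 + √138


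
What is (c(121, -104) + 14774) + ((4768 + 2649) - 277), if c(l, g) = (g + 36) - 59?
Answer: 21787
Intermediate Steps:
c(l, g) = -23 + g (c(l, g) = (36 + g) - 59 = -23 + g)
(c(121, -104) + 14774) + ((4768 + 2649) - 277) = ((-23 - 104) + 14774) + ((4768 + 2649) - 277) = (-127 + 14774) + (7417 - 277) = 14647 + 7140 = 21787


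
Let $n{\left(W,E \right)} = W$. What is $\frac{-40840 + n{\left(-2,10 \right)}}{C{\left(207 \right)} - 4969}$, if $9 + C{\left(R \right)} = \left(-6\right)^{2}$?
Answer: $\frac{20421}{2471} \approx 8.2643$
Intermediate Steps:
$C{\left(R \right)} = 27$ ($C{\left(R \right)} = -9 + \left(-6\right)^{2} = -9 + 36 = 27$)
$\frac{-40840 + n{\left(-2,10 \right)}}{C{\left(207 \right)} - 4969} = \frac{-40840 - 2}{27 - 4969} = - \frac{40842}{-4942} = \left(-40842\right) \left(- \frac{1}{4942}\right) = \frac{20421}{2471}$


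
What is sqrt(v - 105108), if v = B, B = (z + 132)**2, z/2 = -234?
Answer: 2*sqrt(1947) ≈ 88.250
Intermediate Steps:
z = -468 (z = 2*(-234) = -468)
B = 112896 (B = (-468 + 132)**2 = (-336)**2 = 112896)
v = 112896
sqrt(v - 105108) = sqrt(112896 - 105108) = sqrt(7788) = 2*sqrt(1947)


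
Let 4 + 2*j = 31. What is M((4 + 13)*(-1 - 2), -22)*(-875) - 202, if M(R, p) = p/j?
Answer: 33046/27 ≈ 1223.9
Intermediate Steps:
j = 27/2 (j = -2 + (½)*31 = -2 + 31/2 = 27/2 ≈ 13.500)
M(R, p) = 2*p/27 (M(R, p) = p/(27/2) = p*(2/27) = 2*p/27)
M((4 + 13)*(-1 - 2), -22)*(-875) - 202 = ((2/27)*(-22))*(-875) - 202 = -44/27*(-875) - 202 = 38500/27 - 202 = 33046/27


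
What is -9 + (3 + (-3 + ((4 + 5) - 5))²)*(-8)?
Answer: -41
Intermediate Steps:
-9 + (3 + (-3 + ((4 + 5) - 5))²)*(-8) = -9 + (3 + (-3 + (9 - 5))²)*(-8) = -9 + (3 + (-3 + 4)²)*(-8) = -9 + (3 + 1²)*(-8) = -9 + (3 + 1)*(-8) = -9 + 4*(-8) = -9 - 32 = -41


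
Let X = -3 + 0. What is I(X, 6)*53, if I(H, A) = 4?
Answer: 212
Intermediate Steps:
X = -3
I(X, 6)*53 = 4*53 = 212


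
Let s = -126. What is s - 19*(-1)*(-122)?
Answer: -2444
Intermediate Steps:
s - 19*(-1)*(-122) = -126 - 19*(-1)*(-122) = -126 + 19*(-122) = -126 - 2318 = -2444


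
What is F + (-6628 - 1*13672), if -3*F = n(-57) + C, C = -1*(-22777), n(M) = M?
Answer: -83620/3 ≈ -27873.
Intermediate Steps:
C = 22777
F = -22720/3 (F = -(-57 + 22777)/3 = -⅓*22720 = -22720/3 ≈ -7573.3)
F + (-6628 - 1*13672) = -22720/3 + (-6628 - 1*13672) = -22720/3 + (-6628 - 13672) = -22720/3 - 20300 = -83620/3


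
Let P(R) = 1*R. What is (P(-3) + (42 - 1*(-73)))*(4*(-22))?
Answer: -9856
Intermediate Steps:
P(R) = R
(P(-3) + (42 - 1*(-73)))*(4*(-22)) = (-3 + (42 - 1*(-73)))*(4*(-22)) = (-3 + (42 + 73))*(-88) = (-3 + 115)*(-88) = 112*(-88) = -9856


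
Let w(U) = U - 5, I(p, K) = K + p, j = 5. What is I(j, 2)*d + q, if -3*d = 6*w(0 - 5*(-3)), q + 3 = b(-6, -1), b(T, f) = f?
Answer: -144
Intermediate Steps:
q = -4 (q = -3 - 1 = -4)
w(U) = -5 + U
d = -20 (d = -2*(-5 + (0 - 5*(-3))) = -2*(-5 + (0 + 15)) = -2*(-5 + 15) = -2*10 = -⅓*60 = -20)
I(j, 2)*d + q = (2 + 5)*(-20) - 4 = 7*(-20) - 4 = -140 - 4 = -144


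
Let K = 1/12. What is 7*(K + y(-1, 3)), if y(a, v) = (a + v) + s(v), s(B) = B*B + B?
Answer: 1183/12 ≈ 98.583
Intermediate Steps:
s(B) = B + B² (s(B) = B² + B = B + B²)
y(a, v) = a + v + v*(1 + v) (y(a, v) = (a + v) + v*(1 + v) = a + v + v*(1 + v))
K = 1/12 ≈ 0.083333
7*(K + y(-1, 3)) = 7*(1/12 + (-1 + 3 + 3*(1 + 3))) = 7*(1/12 + (-1 + 3 + 3*4)) = 7*(1/12 + (-1 + 3 + 12)) = 7*(1/12 + 14) = 7*(169/12) = 1183/12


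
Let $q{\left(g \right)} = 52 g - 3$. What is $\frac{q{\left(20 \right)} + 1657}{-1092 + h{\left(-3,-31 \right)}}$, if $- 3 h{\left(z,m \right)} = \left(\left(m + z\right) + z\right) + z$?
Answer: $- \frac{4041}{1618} \approx -2.4975$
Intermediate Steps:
$q{\left(g \right)} = -3 + 52 g$
$h{\left(z,m \right)} = - z - \frac{m}{3}$ ($h{\left(z,m \right)} = - \frac{\left(\left(m + z\right) + z\right) + z}{3} = - \frac{\left(m + 2 z\right) + z}{3} = - \frac{m + 3 z}{3} = - z - \frac{m}{3}$)
$\frac{q{\left(20 \right)} + 1657}{-1092 + h{\left(-3,-31 \right)}} = \frac{\left(-3 + 52 \cdot 20\right) + 1657}{-1092 - - \frac{40}{3}} = \frac{\left(-3 + 1040\right) + 1657}{-1092 + \left(3 + \frac{31}{3}\right)} = \frac{1037 + 1657}{-1092 + \frac{40}{3}} = \frac{2694}{- \frac{3236}{3}} = 2694 \left(- \frac{3}{3236}\right) = - \frac{4041}{1618}$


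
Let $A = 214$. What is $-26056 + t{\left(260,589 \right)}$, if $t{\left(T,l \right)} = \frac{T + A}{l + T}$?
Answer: $- \frac{7373690}{283} \approx -26055.0$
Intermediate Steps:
$t{\left(T,l \right)} = \frac{214 + T}{T + l}$ ($t{\left(T,l \right)} = \frac{T + 214}{l + T} = \frac{214 + T}{T + l}$)
$-26056 + t{\left(260,589 \right)} = -26056 + \frac{214 + 260}{260 + 589} = -26056 + \frac{1}{849} \cdot 474 = -26056 + \frac{158}{283} = - \frac{7373690}{283}$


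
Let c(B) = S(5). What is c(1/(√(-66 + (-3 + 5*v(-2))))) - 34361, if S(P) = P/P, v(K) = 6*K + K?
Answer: -34360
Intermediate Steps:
v(K) = 7*K
S(P) = 1
c(B) = 1
c(1/(√(-66 + (-3 + 5*v(-2))))) - 34361 = 1 - 34361 = -34360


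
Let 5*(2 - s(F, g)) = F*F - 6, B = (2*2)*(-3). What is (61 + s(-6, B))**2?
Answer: 3249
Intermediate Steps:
B = -12 (B = 4*(-3) = -12)
s(F, g) = 16/5 - F**2/5 (s(F, g) = 2 - (F*F - 6)/5 = 2 - (F**2 - 6)/5 = 2 - (-6 + F**2)/5 = 2 + (6/5 - F**2/5) = 16/5 - F**2/5)
(61 + s(-6, B))**2 = (61 + (16/5 - 1/5*(-6)**2))**2 = (61 + (16/5 - 1/5*36))**2 = (61 + (16/5 - 36/5))**2 = (61 - 4)**2 = 57**2 = 3249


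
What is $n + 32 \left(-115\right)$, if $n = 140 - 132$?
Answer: $-3672$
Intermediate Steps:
$n = 8$ ($n = 140 - 132 = 8$)
$n + 32 \left(-115\right) = 8 + 32 \left(-115\right) = 8 - 3680 = -3672$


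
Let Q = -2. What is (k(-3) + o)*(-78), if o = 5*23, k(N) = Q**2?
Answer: -9282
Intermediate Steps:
k(N) = 4 (k(N) = (-2)**2 = 4)
o = 115
(k(-3) + o)*(-78) = (4 + 115)*(-78) = 119*(-78) = -9282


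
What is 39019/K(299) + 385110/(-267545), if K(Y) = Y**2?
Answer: -4797976151/4783758109 ≈ -1.0030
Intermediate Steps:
39019/K(299) + 385110/(-267545) = 39019/(299**2) + 385110/(-267545) = 39019/89401 + 385110*(-1/267545) = 39019*(1/89401) - 77022/53509 = 39019/89401 - 77022/53509 = -4797976151/4783758109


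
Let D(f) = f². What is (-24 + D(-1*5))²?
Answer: 1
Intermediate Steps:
(-24 + D(-1*5))² = (-24 + (-1*5)²)² = (-24 + (-5)²)² = (-24 + 25)² = 1² = 1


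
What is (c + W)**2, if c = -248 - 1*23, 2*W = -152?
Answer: 120409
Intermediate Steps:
W = -76 (W = (1/2)*(-152) = -76)
c = -271 (c = -248 - 23 = -271)
(c + W)**2 = (-271 - 76)**2 = (-347)**2 = 120409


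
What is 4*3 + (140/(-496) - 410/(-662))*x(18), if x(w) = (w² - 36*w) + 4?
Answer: -983668/10261 ≈ -95.865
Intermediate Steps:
x(w) = 4 + w² - 36*w
4*3 + (140/(-496) - 410/(-662))*x(18) = 4*3 + (140/(-496) - 410/(-662))*(4 + 18² - 36*18) = 12 + (140*(-1/496) - 410*(-1/662))*(4 + 324 - 648) = 12 + (-35/124 + 205/331)*(-320) = 12 + (13835/41044)*(-320) = 12 - 1106800/10261 = -983668/10261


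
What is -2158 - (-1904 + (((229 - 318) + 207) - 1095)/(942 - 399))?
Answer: -136945/543 ≈ -252.20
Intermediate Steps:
-2158 - (-1904 + (((229 - 318) + 207) - 1095)/(942 - 399)) = -2158 - (-1904 + ((-89 + 207) - 1095)/543) = -2158 - (-1904 + (118 - 1095)*(1/543)) = -2158 - (-1904 - 977*1/543) = -2158 - (-1904 - 977/543) = -2158 - 1*(-1034849/543) = -2158 + 1034849/543 = -136945/543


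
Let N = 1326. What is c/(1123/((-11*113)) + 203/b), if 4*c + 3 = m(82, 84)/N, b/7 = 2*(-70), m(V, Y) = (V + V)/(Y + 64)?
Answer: 6401543225/9482065554 ≈ 0.67512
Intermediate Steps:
m(V, Y) = 2*V/(64 + Y) (m(V, Y) = (2*V)/(64 + Y) = 2*V/(64 + Y))
b = -980 (b = 7*(2*(-70)) = 7*(-140) = -980)
c = -147145/196248 (c = -¾ + ((2*82/(64 + 84))/1326)/4 = -¾ + ((2*82/148)*(1/1326))/4 = -¾ + ((2*82*(1/148))*(1/1326))/4 = -¾ + ((41/37)*(1/1326))/4 = -¾ + (¼)*(41/49062) = -¾ + 41/196248 = -147145/196248 ≈ -0.74979)
c/(1123/((-11*113)) + 203/b) = -147145/(196248*(1123/((-11*113)) + 203/(-980))) = -147145/(196248*(1123/(-1243) + 203*(-1/980))) = -147145/(196248*(1123*(-1/1243) - 29/140)) = -147145/(196248*(-1123/1243 - 29/140)) = -147145/(196248*(-193267/174020)) = -147145/196248*(-174020/193267) = 6401543225/9482065554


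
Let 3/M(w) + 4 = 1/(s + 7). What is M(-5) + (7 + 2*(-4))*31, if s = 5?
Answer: -1493/47 ≈ -31.766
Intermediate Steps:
M(w) = -36/47 (M(w) = 3/(-4 + 1/(5 + 7)) = 3/(-4 + 1/12) = 3/(-47/12) = 3*(-12/47) = -36/47)
M(-5) + (7 + 2*(-4))*31 = -36/47 + (7 + 2*(-4))*31 = -36/47 + (7 - 8)*31 = -36/47 - 1*31 = -36/47 - 31 = -1493/47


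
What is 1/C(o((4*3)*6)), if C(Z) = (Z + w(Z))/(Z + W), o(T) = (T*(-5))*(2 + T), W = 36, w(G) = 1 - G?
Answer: -26604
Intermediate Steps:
o(T) = -5*T*(2 + T) (o(T) = (-5*T)*(2 + T) = -5*T*(2 + T))
C(Z) = 1/(36 + Z) (C(Z) = (Z + (1 - Z))/(Z + 36) = 1/(36 + Z))
1/C(o((4*3)*6)) = 1/(1/(36 - 5*(4*3)*6*(2 + (4*3)*6))) = 1/(1/(36 - 5*12*6*(2 + 12*6))) = 1/(1/(36 - 5*72*(2 + 72))) = 1/(1/(36 - 5*72*74)) = 1/(1/(36 - 26640)) = 1/(1/(-26604)) = 1/(-1/26604) = -26604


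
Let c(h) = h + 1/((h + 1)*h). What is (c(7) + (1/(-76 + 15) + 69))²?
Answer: 67403063641/11669056 ≈ 5776.2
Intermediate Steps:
c(h) = h + 1/(h*(1 + h)) (c(h) = h + 1/((1 + h)*h) = h + 1/(h*(1 + h)))
(c(7) + (1/(-76 + 15) + 69))² = ((1 + 7² + 7³)/(7*(1 + 7)) + (1/(-76 + 15) + 69))² = ((⅐)*(1 + 49 + 343)/8 + (1/(-61) + 69))² = ((⅐)*(⅛)*393 + (-1/61 + 69))² = (393/56 + 4208/61)² = (259621/3416)² = 67403063641/11669056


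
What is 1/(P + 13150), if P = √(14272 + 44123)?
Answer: 2630/34572821 - √58395/172864105 ≈ 7.4673e-5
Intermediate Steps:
P = √58395 ≈ 241.65
1/(P + 13150) = 1/(√58395 + 13150) = 1/(13150 + √58395)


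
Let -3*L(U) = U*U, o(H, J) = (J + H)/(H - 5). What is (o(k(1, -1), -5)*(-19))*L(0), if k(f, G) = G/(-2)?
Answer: 0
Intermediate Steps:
k(f, G) = -G/2 (k(f, G) = G*(-½) = -G/2)
o(H, J) = (H + J)/(-5 + H)
L(U) = -U²/3 (L(U) = -U*U/3 = -U²/3)
(o(k(1, -1), -5)*(-19))*L(0) = (((-½*(-1) - 5)/(-5 - ½*(-1)))*(-19))*(-⅓*0²) = (((½ - 5)/(-5 + ½))*(-19))*(-⅓*0) = ((-9/2/(-9/2))*(-19))*0 = (-2/9*(-9/2)*(-19))*0 = (1*(-19))*0 = -19*0 = 0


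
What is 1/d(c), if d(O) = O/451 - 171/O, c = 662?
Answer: 298562/361123 ≈ 0.82676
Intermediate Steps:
d(O) = -171/O + O/451 (d(O) = O*(1/451) - 171/O = O/451 - 171/O = -171/O + O/451)
1/d(c) = 1/(-171/662 + (1/451)*662) = 1/(-171*1/662 + 662/451) = 1/(-171/662 + 662/451) = 1/(361123/298562) = 298562/361123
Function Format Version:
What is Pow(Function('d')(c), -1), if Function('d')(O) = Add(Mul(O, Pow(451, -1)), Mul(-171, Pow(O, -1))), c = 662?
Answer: Rational(298562, 361123) ≈ 0.82676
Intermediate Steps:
Function('d')(O) = Add(Mul(-171, Pow(O, -1)), Mul(Rational(1, 451), O)) (Function('d')(O) = Add(Mul(O, Rational(1, 451)), Mul(-171, Pow(O, -1))) = Add(Mul(Rational(1, 451), O), Mul(-171, Pow(O, -1))) = Add(Mul(-171, Pow(O, -1)), Mul(Rational(1, 451), O)))
Pow(Function('d')(c), -1) = Pow(Add(Mul(-171, Pow(662, -1)), Mul(Rational(1, 451), 662)), -1) = Pow(Add(Mul(-171, Rational(1, 662)), Rational(662, 451)), -1) = Pow(Add(Rational(-171, 662), Rational(662, 451)), -1) = Pow(Rational(361123, 298562), -1) = Rational(298562, 361123)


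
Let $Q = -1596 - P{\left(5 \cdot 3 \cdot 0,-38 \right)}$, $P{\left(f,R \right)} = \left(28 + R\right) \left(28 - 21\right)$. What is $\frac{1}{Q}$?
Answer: $- \frac{1}{1526} \approx -0.00065531$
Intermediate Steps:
$P{\left(f,R \right)} = 196 + 7 R$ ($P{\left(f,R \right)} = \left(28 + R\right) 7 = 196 + 7 R$)
$Q = -1526$ ($Q = -1596 - \left(196 + 7 \left(-38\right)\right) = -1596 - \left(196 - 266\right) = -1596 - -70 = -1596 + 70 = -1526$)
$\frac{1}{Q} = \frac{1}{-1526} = - \frac{1}{1526}$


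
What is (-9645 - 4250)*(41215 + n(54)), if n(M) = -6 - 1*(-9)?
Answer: -572724110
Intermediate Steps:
n(M) = 3 (n(M) = -6 + 9 = 3)
(-9645 - 4250)*(41215 + n(54)) = (-9645 - 4250)*(41215 + 3) = -13895*41218 = -572724110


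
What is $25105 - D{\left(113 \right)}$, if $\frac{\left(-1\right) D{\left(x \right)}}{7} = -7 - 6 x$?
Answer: $20310$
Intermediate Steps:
$D{\left(x \right)} = 49 + 42 x$ ($D{\left(x \right)} = - 7 \left(-7 - 6 x\right) = 49 + 42 x$)
$25105 - D{\left(113 \right)} = 25105 - \left(49 + 42 \cdot 113\right) = 25105 - \left(49 + 4746\right) = 25105 - 4795 = 20310$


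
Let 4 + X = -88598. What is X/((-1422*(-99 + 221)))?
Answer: 14767/28914 ≈ 0.51072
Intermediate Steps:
X = -88602 (X = -4 - 88598 = -88602)
X/((-1422*(-99 + 221))) = -88602*(-1/(1422*(-99 + 221))) = -88602/((-1422*122)) = -88602/(-173484) = -88602*(-1/173484) = 14767/28914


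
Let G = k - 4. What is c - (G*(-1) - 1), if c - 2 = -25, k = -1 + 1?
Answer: -26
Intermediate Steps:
k = 0
c = -23 (c = 2 - 25 = -23)
G = -4 (G = 0 - 4 = -4)
c - (G*(-1) - 1) = -23 - (-4*(-1) - 1) = -23 - (4 - 1) = -23 - 1*3 = -23 - 3 = -26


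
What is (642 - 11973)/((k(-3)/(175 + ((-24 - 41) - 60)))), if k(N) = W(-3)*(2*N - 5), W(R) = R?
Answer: -188850/11 ≈ -17168.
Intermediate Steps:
k(N) = 15 - 6*N (k(N) = -3*(2*N - 5) = -3*(-5 + 2*N) = 15 - 6*N)
(642 - 11973)/((k(-3)/(175 + ((-24 - 41) - 60)))) = (642 - 11973)/(((15 - 6*(-3))/(175 + ((-24 - 41) - 60)))) = -11331*(175 + (-65 - 60))/(15 + 18) = -11331/(33/(175 - 125)) = -11331/(33/50) = -11331/(33*(1/50)) = -11331/33/50 = -11331*50/33 = -188850/11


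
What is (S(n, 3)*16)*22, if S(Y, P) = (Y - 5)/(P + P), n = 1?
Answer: -704/3 ≈ -234.67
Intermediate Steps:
S(Y, P) = (-5 + Y)/(2*P) (S(Y, P) = (-5 + Y)/((2*P)) = (-5 + Y)*(1/(2*P)) = (-5 + Y)/(2*P))
(S(n, 3)*16)*22 = (((1/2)*(-5 + 1)/3)*16)*22 = (((1/2)*(1/3)*(-4))*16)*22 = -2/3*16*22 = -32/3*22 = -704/3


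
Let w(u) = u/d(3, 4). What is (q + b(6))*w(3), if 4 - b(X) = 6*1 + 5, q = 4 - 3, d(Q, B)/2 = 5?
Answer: -9/5 ≈ -1.8000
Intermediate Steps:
d(Q, B) = 10 (d(Q, B) = 2*5 = 10)
w(u) = u/10
q = 1
b(X) = -7 (b(X) = 4 - (6*1 + 5) = 4 - (6 + 5) = 4 - 1*11 = 4 - 11 = -7)
(q + b(6))*w(3) = (1 - 7)*((⅒)*3) = -6*3/10 = -9/5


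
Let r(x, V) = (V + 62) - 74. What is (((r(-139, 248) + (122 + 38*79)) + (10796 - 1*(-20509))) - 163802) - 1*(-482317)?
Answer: 353180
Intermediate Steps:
r(x, V) = -12 + V (r(x, V) = (62 + V) - 74 = -12 + V)
(((r(-139, 248) + (122 + 38*79)) + (10796 - 1*(-20509))) - 163802) - 1*(-482317) = ((((-12 + 248) + (122 + 38*79)) + (10796 - 1*(-20509))) - 163802) - 1*(-482317) = (((236 + (122 + 3002)) + (10796 + 20509)) - 163802) + 482317 = (((236 + 3124) + 31305) - 163802) + 482317 = ((3360 + 31305) - 163802) + 482317 = (34665 - 163802) + 482317 = -129137 + 482317 = 353180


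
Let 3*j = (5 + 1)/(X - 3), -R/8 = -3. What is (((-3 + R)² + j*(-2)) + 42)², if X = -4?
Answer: 11458225/49 ≈ 2.3384e+5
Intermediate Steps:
R = 24 (R = -8*(-3) = 24)
j = -2/7 (j = ((5 + 1)/(-4 - 3))/3 = (6/(-7))/3 = (6*(-⅐))/3 = (⅓)*(-6/7) = -2/7 ≈ -0.28571)
(((-3 + R)² + j*(-2)) + 42)² = (((-3 + 24)² - 2/7*(-2)) + 42)² = ((21² + 4/7) + 42)² = ((441 + 4/7) + 42)² = (3091/7 + 42)² = (3385/7)² = 11458225/49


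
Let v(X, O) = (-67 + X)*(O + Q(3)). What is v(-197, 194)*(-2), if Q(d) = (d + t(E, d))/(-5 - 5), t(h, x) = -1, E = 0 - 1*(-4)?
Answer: 511632/5 ≈ 1.0233e+5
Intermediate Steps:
E = 4 (E = 0 + 4 = 4)
Q(d) = ⅒ - d/10 (Q(d) = (d - 1)/(-5 - 5) = (-1 + d)/(-10) = (-1 + d)*(-⅒) = ⅒ - d/10)
v(X, O) = (-67 + X)*(-⅕ + O) (v(X, O) = (-67 + X)*(O + (⅒ - ⅒*3)) = (-67 + X)*(O + (⅒ - 3/10)) = (-67 + X)*(O - ⅕) = (-67 + X)*(-⅕ + O))
v(-197, 194)*(-2) = (67/5 - 67*194 - ⅕*(-197) + 194*(-197))*(-2) = (67/5 - 12998 + 197/5 - 38218)*(-2) = -255816/5*(-2) = 511632/5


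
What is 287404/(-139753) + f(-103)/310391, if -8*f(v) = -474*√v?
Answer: -287404/139753 + 3*I*√103/15716 ≈ -2.0565 + 0.0019373*I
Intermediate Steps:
f(v) = 237*√v/4 (f(v) = -(-237)*√v/4 = 237*√v/4)
287404/(-139753) + f(-103)/310391 = 287404/(-139753) + (237*√(-103)/4)/310391 = 287404*(-1/139753) + (237*(I*√103)/4)*(1/310391) = -287404/139753 + (237*I*√103/4)*(1/310391) = -287404/139753 + 3*I*√103/15716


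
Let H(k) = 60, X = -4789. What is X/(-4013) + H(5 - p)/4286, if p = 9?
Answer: 10383217/8599859 ≈ 1.2074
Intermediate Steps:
X/(-4013) + H(5 - p)/4286 = -4789/(-4013) + 60/4286 = -4789*(-1/4013) + 60*(1/4286) = 4789/4013 + 30/2143 = 10383217/8599859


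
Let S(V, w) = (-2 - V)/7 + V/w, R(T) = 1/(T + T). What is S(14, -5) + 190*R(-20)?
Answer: -1377/140 ≈ -9.8357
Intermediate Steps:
R(T) = 1/(2*T)
S(V, w) = -2/7 - V/7 + V/w (S(V, w) = (-2 - V)*(⅐) + V/w = (-2/7 - V/7) + V/w = -2/7 - V/7 + V/w)
S(14, -5) + 190*R(-20) = (14 - ⅐*(-5)*(2 + 14))/(-5) + 190*((½)/(-20)) = -(14 - ⅐*(-5)*16)/5 + 190*((½)*(-1/20)) = -(14 + 80/7)/5 + 190*(-1/40) = -⅕*178/7 - 19/4 = -178/35 - 19/4 = -1377/140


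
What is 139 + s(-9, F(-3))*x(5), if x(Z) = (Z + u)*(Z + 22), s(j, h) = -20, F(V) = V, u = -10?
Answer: 2839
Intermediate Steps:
x(Z) = (-10 + Z)*(22 + Z) (x(Z) = (Z - 10)*(Z + 22) = (-10 + Z)*(22 + Z))
139 + s(-9, F(-3))*x(5) = 139 - 20*(-220 + 5² + 12*5) = 139 - 20*(-220 + 25 + 60) = 139 - 20*(-135) = 139 + 2700 = 2839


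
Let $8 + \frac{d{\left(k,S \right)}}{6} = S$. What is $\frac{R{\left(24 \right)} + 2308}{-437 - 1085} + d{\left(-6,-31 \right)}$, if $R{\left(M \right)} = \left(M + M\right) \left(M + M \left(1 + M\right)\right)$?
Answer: $- \frac{194204}{761} \approx -255.2$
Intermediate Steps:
$R{\left(M \right)} = 2 M \left(M + M \left(1 + M\right)\right)$
$d{\left(k,S \right)} = -48 + 6 S$
$\frac{R{\left(24 \right)} + 2308}{-437 - 1085} + d{\left(-6,-31 \right)} = \frac{2 \cdot 24^{2} \left(2 + 24\right) + 2308}{-437 - 1085} + \left(-48 + 6 \left(-31\right)\right) = \frac{2 \cdot 576 \cdot 26 + 2308}{-1522} - 234 = \left(29952 + 2308\right) \left(- \frac{1}{1522}\right) - 234 = 32260 \left(- \frac{1}{1522}\right) - 234 = - \frac{16130}{761} - 234 = - \frac{194204}{761}$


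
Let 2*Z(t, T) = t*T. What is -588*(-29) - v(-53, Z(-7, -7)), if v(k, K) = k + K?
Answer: 34161/2 ≈ 17081.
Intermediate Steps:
Z(t, T) = T*t/2 (Z(t, T) = (t*T)/2 = (T*t)/2 = T*t/2)
v(k, K) = K + k
-588*(-29) - v(-53, Z(-7, -7)) = -588*(-29) - ((1/2)*(-7)*(-7) - 53) = 17052 - (49/2 - 53) = 17052 - 1*(-57/2) = 17052 + 57/2 = 34161/2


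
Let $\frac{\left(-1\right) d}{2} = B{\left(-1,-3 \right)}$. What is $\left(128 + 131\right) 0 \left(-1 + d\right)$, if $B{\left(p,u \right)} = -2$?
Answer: $0$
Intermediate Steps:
$d = 4$ ($d = \left(-2\right) \left(-2\right) = 4$)
$\left(128 + 131\right) 0 \left(-1 + d\right) = \left(128 + 131\right) 0 \left(-1 + 4\right) = 259 \cdot 0 \cdot 3 = 259 \cdot 0 = 0$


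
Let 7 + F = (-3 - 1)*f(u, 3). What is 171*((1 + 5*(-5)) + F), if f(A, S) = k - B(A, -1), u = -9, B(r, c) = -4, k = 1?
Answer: -8721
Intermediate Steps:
f(A, S) = 5 (f(A, S) = 1 - 1*(-4) = 1 + 4 = 5)
F = -27 (F = -7 + (-3 - 1)*5 = -7 - 4*5 = -7 - 20 = -27)
171*((1 + 5*(-5)) + F) = 171*((1 + 5*(-5)) - 27) = 171*((1 - 25) - 27) = 171*(-24 - 27) = 171*(-51) = -8721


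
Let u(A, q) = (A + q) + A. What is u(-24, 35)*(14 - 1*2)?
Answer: -156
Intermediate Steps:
u(A, q) = q + 2*A
u(-24, 35)*(14 - 1*2) = (35 + 2*(-24))*(14 - 1*2) = (35 - 48)*(14 - 2) = -13*12 = -156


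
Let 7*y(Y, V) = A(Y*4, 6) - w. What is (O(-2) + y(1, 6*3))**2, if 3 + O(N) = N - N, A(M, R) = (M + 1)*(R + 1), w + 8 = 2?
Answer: 400/49 ≈ 8.1633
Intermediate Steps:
w = -6 (w = -8 + 2 = -6)
A(M, R) = (1 + M)*(1 + R)
O(N) = -3 (O(N) = -3 + (N - N) = -3 + 0 = -3)
y(Y, V) = 13/7 + 4*Y (y(Y, V) = ((1 + Y*4 + 6 + (Y*4)*6) - 1*(-6))/7 = ((1 + 4*Y + 6 + (4*Y)*6) + 6)/7 = ((1 + 4*Y + 6 + 24*Y) + 6)/7 = ((7 + 28*Y) + 6)/7 = (13 + 28*Y)/7 = 13/7 + 4*Y)
(O(-2) + y(1, 6*3))**2 = (-3 + (13/7 + 4*1))**2 = (-3 + (13/7 + 4))**2 = (-3 + 41/7)**2 = (20/7)**2 = 400/49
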